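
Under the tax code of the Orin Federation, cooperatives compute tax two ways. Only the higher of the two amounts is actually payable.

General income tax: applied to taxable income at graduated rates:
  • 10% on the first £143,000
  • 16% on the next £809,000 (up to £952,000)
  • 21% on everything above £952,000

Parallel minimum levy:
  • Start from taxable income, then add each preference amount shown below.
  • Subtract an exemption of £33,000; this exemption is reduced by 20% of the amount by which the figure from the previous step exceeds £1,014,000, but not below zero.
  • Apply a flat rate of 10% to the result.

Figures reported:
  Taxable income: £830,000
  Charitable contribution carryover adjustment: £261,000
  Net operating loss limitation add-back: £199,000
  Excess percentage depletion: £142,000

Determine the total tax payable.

Parallel minimum levy:
  Adjusted income: £830,000 + £261,000 + £199,000 + £142,000 = £1,432,000
  Exemption: 20% × (£1,432,000 − £1,014,000) = £83,600 ≥ £33,000, so the exemption is fully phased out
  Base: £1,432,000 − £0 = £1,432,000
  £1,432,000 × 10% = £143,200

General income tax:
  £143,000 × 10% = £14,300
  £687,000 × 16% = £109,920
  → £124,220

£143,200 > £124,220, so the parallel minimum levy is the binding amount.

£143,200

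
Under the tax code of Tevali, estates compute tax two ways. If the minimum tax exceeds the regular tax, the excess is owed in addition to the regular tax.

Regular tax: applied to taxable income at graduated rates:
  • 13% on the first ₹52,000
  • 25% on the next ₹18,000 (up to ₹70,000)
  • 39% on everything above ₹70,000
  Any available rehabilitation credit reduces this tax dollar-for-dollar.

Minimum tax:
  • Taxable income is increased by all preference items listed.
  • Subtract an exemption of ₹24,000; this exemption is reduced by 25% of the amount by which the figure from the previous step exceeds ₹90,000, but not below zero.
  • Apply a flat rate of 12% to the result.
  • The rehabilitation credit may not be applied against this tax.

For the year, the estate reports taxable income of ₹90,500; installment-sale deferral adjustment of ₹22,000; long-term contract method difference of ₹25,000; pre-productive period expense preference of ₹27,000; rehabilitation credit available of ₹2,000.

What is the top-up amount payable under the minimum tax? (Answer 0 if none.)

₹1,840

Regular tax:
  ₹52,000 × 13% = ₹6,760
  ₹18,000 × 25% = ₹4,500
  ₹20,500 × 39% = ₹7,995
  → ₹19,255
  Less rehabilitation credit ₹2,000 → ₹17,255

Minimum tax:
  Adjusted income: ₹90,500 + ₹22,000 + ₹25,000 + ₹27,000 = ₹164,500
  Exemption: ₹24,000 − 25% × (₹164,500 − ₹90,000) = ₹24,000 − ₹18,625 = ₹5,375
  Base: ₹164,500 − ₹5,375 = ₹159,125
  ₹159,125 × 12% = ₹19,095

Excess of minimum tax over regular tax: ₹19,095 − ₹17,255 = ₹1,840.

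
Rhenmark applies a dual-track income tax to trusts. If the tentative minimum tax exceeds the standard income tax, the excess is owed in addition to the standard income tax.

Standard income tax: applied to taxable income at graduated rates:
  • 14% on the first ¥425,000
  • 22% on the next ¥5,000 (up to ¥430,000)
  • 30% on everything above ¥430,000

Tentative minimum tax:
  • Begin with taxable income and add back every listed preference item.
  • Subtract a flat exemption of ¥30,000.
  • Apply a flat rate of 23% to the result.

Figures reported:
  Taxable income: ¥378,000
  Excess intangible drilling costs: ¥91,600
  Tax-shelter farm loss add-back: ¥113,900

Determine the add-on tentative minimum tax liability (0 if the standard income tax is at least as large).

Tentative minimum tax:
  Adjusted income: ¥378,000 + ¥91,600 + ¥113,900 = ¥583,500
  Less exemption ¥30,000 → base ¥553,500
  ¥553,500 × 23% = ¥127,305

Standard income tax:
  ¥378,000 × 14% = ¥52,920

Excess of tentative minimum tax over standard income tax: ¥127,305 − ¥52,920 = ¥74,385.

¥74,385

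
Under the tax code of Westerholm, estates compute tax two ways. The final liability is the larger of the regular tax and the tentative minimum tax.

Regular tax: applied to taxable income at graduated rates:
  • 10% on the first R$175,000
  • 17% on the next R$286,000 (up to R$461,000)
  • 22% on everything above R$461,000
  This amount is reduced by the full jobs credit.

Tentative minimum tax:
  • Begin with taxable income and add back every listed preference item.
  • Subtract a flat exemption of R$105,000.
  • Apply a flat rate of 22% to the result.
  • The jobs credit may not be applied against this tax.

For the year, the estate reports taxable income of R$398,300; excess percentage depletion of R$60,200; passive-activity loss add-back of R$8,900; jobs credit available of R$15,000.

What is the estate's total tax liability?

R$79,728

Tentative minimum tax:
  Adjusted income: R$398,300 + R$60,200 + R$8,900 = R$467,400
  Less exemption R$105,000 → base R$362,400
  R$362,400 × 22% = R$79,728

Regular tax:
  R$175,000 × 10% = R$17,500
  R$223,300 × 17% = R$37,961
  → R$55,461
  Less jobs credit R$15,000 → R$40,461

R$79,728 > R$40,461, so the tentative minimum tax is the binding amount.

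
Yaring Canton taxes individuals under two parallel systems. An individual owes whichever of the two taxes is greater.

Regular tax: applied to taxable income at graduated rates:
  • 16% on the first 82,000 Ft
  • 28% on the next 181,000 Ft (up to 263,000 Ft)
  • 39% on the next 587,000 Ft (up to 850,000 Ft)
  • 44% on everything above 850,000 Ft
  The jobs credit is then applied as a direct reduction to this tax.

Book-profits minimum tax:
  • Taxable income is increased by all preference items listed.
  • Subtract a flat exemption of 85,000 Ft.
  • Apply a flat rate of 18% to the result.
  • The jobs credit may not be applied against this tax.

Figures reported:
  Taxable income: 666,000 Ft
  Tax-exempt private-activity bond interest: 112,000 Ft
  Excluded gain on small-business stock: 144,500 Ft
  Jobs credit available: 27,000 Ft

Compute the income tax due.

193,970 Ft

Regular tax:
  82,000 Ft × 16% = 13,120 Ft
  181,000 Ft × 28% = 50,680 Ft
  403,000 Ft × 39% = 157,170 Ft
  → 220,970 Ft
  Less jobs credit 27,000 Ft → 193,970 Ft

Book-profits minimum tax:
  Adjusted income: 666,000 Ft + 112,000 Ft + 144,500 Ft = 922,500 Ft
  Less exemption 85,000 Ft → base 837,500 Ft
  837,500 Ft × 18% = 150,750 Ft

193,970 Ft > 150,750 Ft, so the regular tax governs.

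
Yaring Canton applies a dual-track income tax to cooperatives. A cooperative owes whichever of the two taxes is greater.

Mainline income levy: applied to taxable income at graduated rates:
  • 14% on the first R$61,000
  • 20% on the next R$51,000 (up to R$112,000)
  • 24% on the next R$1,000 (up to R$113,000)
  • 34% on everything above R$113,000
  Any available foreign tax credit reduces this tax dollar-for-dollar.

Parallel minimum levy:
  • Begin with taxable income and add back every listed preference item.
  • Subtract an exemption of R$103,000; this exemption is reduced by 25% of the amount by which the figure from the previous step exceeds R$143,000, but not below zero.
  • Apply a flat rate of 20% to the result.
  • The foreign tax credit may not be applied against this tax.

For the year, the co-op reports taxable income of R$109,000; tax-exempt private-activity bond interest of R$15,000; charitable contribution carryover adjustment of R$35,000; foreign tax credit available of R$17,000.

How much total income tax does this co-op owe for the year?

R$12,000

Parallel minimum levy:
  Adjusted income: R$109,000 + R$15,000 + R$35,000 = R$159,000
  Exemption: R$103,000 − 25% × (R$159,000 − R$143,000) = R$103,000 − R$4,000 = R$99,000
  Base: R$159,000 − R$99,000 = R$60,000
  R$60,000 × 20% = R$12,000

Mainline income levy:
  R$61,000 × 14% = R$8,540
  R$48,000 × 20% = R$9,600
  → R$18,140
  Less foreign tax credit R$17,000 → R$1,140

R$12,000 > R$1,140, so the parallel minimum levy is the binding amount.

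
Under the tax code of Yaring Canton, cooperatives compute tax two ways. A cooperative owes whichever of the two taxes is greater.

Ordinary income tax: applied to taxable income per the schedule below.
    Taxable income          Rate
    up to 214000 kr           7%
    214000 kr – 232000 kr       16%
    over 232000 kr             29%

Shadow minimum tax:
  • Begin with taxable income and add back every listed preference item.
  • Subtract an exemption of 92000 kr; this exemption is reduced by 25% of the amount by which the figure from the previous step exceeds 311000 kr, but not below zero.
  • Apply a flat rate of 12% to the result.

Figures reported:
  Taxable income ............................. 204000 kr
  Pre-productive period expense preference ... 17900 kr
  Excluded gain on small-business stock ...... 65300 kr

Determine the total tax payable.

23424 kr

Shadow minimum tax:
  Adjusted income: 204000 kr + 17900 kr + 65300 kr = 287200 kr
  Exemption: 287200 kr ≤ 311000 kr, so full 92000 kr applies
  Base: 287200 kr − 92000 kr = 195200 kr
  195200 kr × 12% = 23424 kr

Ordinary income tax:
  204000 kr × 7% = 14280 kr

23424 kr > 14280 kr, so the shadow minimum tax is the binding amount.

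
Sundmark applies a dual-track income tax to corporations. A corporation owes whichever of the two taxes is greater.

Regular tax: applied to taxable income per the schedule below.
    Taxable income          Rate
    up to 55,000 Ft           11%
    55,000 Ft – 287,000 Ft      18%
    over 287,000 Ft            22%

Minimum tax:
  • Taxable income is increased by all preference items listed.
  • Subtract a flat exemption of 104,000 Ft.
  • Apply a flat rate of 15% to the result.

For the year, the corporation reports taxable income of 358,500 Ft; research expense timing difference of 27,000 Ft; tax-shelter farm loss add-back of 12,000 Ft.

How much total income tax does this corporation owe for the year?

Minimum tax:
  Adjusted income: 358,500 Ft + 27,000 Ft + 12,000 Ft = 397,500 Ft
  Less exemption 104,000 Ft → base 293,500 Ft
  293,500 Ft × 15% = 44,025 Ft

Regular tax:
  55,000 Ft × 11% = 6,050 Ft
  232,000 Ft × 18% = 41,760 Ft
  71,500 Ft × 22% = 15,730 Ft
  → 63,540 Ft

63,540 Ft > 44,025 Ft, so the regular tax governs.

63,540 Ft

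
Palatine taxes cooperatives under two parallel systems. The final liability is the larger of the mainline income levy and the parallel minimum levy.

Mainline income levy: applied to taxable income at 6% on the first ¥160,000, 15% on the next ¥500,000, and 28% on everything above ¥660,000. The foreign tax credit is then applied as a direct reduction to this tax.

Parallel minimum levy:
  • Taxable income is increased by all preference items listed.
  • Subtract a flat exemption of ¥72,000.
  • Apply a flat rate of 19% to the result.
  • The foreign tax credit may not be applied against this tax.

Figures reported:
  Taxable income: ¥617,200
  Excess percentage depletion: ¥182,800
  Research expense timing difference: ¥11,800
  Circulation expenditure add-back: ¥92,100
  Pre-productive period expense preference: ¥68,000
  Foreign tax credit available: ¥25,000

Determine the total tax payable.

¥170,981

Mainline income levy:
  ¥160,000 × 6% = ¥9,600
  ¥457,200 × 15% = ¥68,580
  → ¥78,180
  Less foreign tax credit ¥25,000 → ¥53,180

Parallel minimum levy:
  Adjusted income: ¥617,200 + ¥182,800 + ¥11,800 + ¥92,100 + ¥68,000 = ¥971,900
  Less exemption ¥72,000 → base ¥899,900
  ¥899,900 × 19% = ¥170,981

¥170,981 > ¥53,180, so the parallel minimum levy is the binding amount.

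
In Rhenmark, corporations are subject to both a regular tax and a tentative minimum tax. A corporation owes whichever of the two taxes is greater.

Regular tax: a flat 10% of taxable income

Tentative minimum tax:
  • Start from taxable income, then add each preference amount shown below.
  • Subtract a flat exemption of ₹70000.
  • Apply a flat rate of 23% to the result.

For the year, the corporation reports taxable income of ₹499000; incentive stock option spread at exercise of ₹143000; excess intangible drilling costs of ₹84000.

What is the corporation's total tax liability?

₹150880

Tentative minimum tax:
  Adjusted income: ₹499000 + ₹143000 + ₹84000 = ₹726000
  Less exemption ₹70000 → base ₹656000
  ₹656000 × 23% = ₹150880

Regular tax:
  ₹499000 × 10% = ₹49900

₹150880 > ₹49900, so the tentative minimum tax is the binding amount.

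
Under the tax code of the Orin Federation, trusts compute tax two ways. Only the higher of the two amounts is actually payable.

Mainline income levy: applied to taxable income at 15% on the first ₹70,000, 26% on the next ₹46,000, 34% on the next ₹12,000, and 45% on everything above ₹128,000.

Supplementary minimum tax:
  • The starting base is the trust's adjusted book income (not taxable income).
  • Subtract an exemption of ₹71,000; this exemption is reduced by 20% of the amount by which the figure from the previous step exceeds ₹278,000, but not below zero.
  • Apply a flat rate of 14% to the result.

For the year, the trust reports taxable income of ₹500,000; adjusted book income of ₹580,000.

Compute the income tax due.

Mainline income levy:
  ₹70,000 × 15% = ₹10,500
  ₹46,000 × 26% = ₹11,960
  ₹12,000 × 34% = ₹4,080
  ₹372,000 × 45% = ₹167,400
  → ₹193,940

Supplementary minimum tax:
  Base (adjusted book income): ₹580,000
  Exemption: ₹71,000 − 20% × (₹580,000 − ₹278,000) = ₹71,000 − ₹60,400 = ₹10,600
  Base: ₹580,000 − ₹10,600 = ₹569,400
  ₹569,400 × 14% = ₹79,716

₹193,940 > ₹79,716, so the mainline income levy governs.

₹193,940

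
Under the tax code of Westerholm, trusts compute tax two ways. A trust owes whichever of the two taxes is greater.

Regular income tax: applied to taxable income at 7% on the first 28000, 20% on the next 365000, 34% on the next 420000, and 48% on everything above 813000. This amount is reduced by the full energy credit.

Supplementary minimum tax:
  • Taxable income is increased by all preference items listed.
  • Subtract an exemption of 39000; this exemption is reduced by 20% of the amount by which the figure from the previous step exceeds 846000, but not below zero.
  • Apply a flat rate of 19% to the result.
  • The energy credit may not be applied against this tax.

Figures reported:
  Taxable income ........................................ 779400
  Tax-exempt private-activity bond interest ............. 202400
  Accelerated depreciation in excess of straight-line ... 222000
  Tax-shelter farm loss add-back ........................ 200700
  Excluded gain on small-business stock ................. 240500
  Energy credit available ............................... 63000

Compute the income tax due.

Supplementary minimum tax:
  Adjusted income: 779400 + 202400 + 222000 + 200700 + 240500 = 1645000
  Exemption: 20% × (1645000 − 846000) = 159800 ≥ 39000, so the exemption is fully phased out
  Base: 1645000 − 0 = 1645000
  1645000 × 19% = 312550

Regular income tax:
  28000 × 7% = 1960
  365000 × 20% = 73000
  386400 × 34% = 131376
  → 206336
  Less energy credit 63000 → 143336

312550 > 143336, so the supplementary minimum tax is the binding amount.

312550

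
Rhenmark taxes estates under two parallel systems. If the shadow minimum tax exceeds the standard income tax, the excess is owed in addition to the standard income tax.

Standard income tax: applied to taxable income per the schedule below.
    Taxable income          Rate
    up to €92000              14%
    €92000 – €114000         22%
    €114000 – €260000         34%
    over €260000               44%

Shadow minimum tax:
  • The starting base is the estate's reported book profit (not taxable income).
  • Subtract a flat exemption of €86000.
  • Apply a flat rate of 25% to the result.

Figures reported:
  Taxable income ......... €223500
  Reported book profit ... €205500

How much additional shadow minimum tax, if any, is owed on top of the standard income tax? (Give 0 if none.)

€0

Shadow minimum tax:
  Base (reported book profit): €205500
  Less exemption €86000 → base €119500
  €119500 × 25% = €29875

Standard income tax:
  €92000 × 14% = €12880
  €22000 × 22% = €4840
  €109500 × 34% = €37230
  → €54950

€29875 ≤ €54950, so no add-on is due.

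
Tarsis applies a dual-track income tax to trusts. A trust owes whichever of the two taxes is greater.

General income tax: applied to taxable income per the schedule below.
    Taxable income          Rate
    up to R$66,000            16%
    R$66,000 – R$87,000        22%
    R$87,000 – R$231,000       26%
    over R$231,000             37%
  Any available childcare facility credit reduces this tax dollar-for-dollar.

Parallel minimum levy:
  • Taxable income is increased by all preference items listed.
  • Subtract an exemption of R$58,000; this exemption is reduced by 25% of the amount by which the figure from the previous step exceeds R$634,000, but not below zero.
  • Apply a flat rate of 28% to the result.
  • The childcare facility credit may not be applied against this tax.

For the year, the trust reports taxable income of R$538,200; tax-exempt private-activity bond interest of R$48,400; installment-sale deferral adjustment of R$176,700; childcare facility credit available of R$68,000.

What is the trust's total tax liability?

R$206,535

General income tax:
  R$66,000 × 16% = R$10,560
  R$21,000 × 22% = R$4,620
  R$144,000 × 26% = R$37,440
  R$307,200 × 37% = R$113,664
  → R$166,284
  Less childcare facility credit R$68,000 → R$98,284

Parallel minimum levy:
  Adjusted income: R$538,200 + R$48,400 + R$176,700 = R$763,300
  Exemption: R$58,000 − 25% × (R$763,300 − R$634,000) = R$58,000 − R$32,325 = R$25,675
  Base: R$763,300 − R$25,675 = R$737,625
  R$737,625 × 28% = R$206,535

R$206,535 > R$98,284, so the parallel minimum levy is the binding amount.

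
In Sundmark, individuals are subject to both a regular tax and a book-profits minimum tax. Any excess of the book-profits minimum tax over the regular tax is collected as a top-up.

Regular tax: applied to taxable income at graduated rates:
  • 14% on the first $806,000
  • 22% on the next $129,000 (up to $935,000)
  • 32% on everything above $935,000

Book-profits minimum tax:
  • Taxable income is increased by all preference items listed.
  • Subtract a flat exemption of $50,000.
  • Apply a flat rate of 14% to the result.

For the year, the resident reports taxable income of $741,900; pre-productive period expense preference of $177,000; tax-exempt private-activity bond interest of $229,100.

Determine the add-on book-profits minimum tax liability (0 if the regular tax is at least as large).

Book-profits minimum tax:
  Adjusted income: $741,900 + $177,000 + $229,100 = $1,148,000
  Less exemption $50,000 → base $1,098,000
  $1,098,000 × 14% = $153,720

Regular tax:
  $741,900 × 14% = $103,866

Excess of book-profits minimum tax over regular tax: $153,720 − $103,866 = $49,854.

$49,854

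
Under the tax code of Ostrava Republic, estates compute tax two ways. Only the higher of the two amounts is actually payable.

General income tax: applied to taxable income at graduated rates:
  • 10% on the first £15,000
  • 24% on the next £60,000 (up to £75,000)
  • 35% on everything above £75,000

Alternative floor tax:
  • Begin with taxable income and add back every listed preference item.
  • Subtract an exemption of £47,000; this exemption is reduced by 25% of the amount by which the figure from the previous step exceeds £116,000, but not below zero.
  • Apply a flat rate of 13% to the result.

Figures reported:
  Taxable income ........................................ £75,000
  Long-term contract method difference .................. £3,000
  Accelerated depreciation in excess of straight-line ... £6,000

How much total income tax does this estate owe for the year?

£15,900

Alternative floor tax:
  Adjusted income: £75,000 + £3,000 + £6,000 = £84,000
  Exemption: £84,000 ≤ £116,000, so full £47,000 applies
  Base: £84,000 − £47,000 = £37,000
  £37,000 × 13% = £4,810

General income tax:
  £15,000 × 10% = £1,500
  £60,000 × 24% = £14,400
  → £15,900

£15,900 > £4,810, so the general income tax governs.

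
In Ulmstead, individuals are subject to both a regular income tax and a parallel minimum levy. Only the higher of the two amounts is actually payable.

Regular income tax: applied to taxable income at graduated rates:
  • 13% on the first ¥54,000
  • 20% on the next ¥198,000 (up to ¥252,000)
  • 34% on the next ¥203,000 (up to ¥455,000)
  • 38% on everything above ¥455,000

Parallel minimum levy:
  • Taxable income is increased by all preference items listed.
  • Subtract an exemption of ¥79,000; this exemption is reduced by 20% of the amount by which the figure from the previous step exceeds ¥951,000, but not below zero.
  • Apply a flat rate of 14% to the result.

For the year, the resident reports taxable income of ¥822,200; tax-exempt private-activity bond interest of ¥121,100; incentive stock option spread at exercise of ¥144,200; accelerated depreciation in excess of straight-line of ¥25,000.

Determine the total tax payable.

¥255,176

Parallel minimum levy:
  Adjusted income: ¥822,200 + ¥121,100 + ¥144,200 + ¥25,000 = ¥1,112,500
  Exemption: ¥79,000 − 20% × (¥1,112,500 − ¥951,000) = ¥79,000 − ¥32,300 = ¥46,700
  Base: ¥1,112,500 − ¥46,700 = ¥1,065,800
  ¥1,065,800 × 14% = ¥149,212

Regular income tax:
  ¥54,000 × 13% = ¥7,020
  ¥198,000 × 20% = ¥39,600
  ¥203,000 × 34% = ¥69,020
  ¥367,200 × 38% = ¥139,536
  → ¥255,176

¥255,176 > ¥149,212, so the regular income tax governs.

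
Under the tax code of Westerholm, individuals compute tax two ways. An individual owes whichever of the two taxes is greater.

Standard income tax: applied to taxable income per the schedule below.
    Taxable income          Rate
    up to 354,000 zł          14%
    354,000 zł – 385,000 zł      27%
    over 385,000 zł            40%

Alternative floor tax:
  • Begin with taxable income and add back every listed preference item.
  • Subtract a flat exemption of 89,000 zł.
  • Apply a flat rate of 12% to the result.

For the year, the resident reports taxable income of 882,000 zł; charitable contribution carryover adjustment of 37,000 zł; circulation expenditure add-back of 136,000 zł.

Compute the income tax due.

Standard income tax:
  354,000 zł × 14% = 49,560 zł
  31,000 zł × 27% = 8,370 zł
  497,000 zł × 40% = 198,800 zł
  → 256,730 zł

Alternative floor tax:
  Adjusted income: 882,000 zł + 37,000 zł + 136,000 zł = 1,055,000 zł
  Less exemption 89,000 zł → base 966,000 zł
  966,000 zł × 12% = 115,920 zł

256,730 zł > 115,920 zł, so the standard income tax governs.

256,730 zł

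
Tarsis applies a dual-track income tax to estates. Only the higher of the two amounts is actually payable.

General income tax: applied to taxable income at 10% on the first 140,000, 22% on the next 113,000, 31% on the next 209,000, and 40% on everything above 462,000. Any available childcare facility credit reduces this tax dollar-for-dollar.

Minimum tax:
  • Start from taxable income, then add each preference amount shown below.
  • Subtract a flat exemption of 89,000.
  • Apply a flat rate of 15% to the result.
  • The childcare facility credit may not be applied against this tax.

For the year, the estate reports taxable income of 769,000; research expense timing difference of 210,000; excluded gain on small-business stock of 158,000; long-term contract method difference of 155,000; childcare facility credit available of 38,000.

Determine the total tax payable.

General income tax:
  140,000 × 10% = 14,000
  113,000 × 22% = 24,860
  209,000 × 31% = 64,790
  307,000 × 40% = 122,800
  → 226,450
  Less childcare facility credit 38,000 → 188,450

Minimum tax:
  Adjusted income: 769,000 + 210,000 + 158,000 + 155,000 = 1,292,000
  Less exemption 89,000 → base 1,203,000
  1,203,000 × 15% = 180,450

188,450 > 180,450, so the general income tax governs.

188,450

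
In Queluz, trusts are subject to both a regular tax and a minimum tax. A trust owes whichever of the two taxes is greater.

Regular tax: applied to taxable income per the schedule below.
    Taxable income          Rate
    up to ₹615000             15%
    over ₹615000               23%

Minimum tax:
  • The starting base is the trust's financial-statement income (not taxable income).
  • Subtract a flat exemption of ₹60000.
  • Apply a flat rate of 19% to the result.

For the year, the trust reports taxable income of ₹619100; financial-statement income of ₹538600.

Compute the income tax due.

₹93193

Minimum tax:
  Base (financial-statement income): ₹538600
  Less exemption ₹60000 → base ₹478600
  ₹478600 × 19% = ₹90934

Regular tax:
  ₹615000 × 15% = ₹92250
  ₹4100 × 23% = ₹943
  → ₹93193

₹93193 > ₹90934, so the regular tax governs.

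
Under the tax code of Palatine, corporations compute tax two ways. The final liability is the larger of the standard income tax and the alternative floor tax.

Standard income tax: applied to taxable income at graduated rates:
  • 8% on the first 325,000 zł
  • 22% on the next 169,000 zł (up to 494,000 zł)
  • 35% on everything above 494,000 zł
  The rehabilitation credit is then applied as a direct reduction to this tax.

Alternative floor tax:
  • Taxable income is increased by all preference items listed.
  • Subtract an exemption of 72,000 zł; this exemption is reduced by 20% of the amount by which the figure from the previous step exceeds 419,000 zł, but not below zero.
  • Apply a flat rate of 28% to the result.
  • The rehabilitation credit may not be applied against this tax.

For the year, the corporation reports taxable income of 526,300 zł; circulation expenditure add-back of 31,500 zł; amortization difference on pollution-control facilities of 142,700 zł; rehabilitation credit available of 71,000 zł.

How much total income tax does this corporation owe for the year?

191,744 zł

Standard income tax:
  325,000 zł × 8% = 26,000 zł
  169,000 zł × 22% = 37,180 zł
  32,300 zł × 35% = 11,305 zł
  → 74,485 zł
  Less rehabilitation credit 71,000 zł → 3,485 zł

Alternative floor tax:
  Adjusted income: 526,300 zł + 31,500 zł + 142,700 zł = 700,500 zł
  Exemption: 72,000 zł − 20% × (700,500 zł − 419,000 zł) = 72,000 zł − 56,300 zł = 15,700 zł
  Base: 700,500 zł − 15,700 zł = 684,800 zł
  684,800 zł × 28% = 191,744 zł

191,744 zł > 3,485 zł, so the alternative floor tax is the binding amount.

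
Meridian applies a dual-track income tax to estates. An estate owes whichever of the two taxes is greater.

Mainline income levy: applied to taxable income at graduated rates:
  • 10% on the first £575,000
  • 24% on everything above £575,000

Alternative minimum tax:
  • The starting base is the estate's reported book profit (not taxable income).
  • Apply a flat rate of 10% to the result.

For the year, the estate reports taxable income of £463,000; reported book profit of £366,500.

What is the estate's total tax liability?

£46,300

Mainline income levy:
  £463,000 × 10% = £46,300

Alternative minimum tax:
  Base (reported book profit): £366,500
  £366,500 × 10% = £36,650

£46,300 > £36,650, so the mainline income levy governs.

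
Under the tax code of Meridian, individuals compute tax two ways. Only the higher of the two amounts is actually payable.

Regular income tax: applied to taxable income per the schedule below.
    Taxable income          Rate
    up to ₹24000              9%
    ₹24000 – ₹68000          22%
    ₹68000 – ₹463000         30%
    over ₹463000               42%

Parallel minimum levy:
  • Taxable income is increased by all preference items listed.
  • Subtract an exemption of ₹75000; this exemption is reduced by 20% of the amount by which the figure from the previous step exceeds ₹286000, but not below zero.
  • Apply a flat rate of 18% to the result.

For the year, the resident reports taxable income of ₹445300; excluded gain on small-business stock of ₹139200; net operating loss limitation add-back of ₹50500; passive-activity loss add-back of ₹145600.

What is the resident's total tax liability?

₹140508

Regular income tax:
  ₹24000 × 9% = ₹2160
  ₹44000 × 22% = ₹9680
  ₹377300 × 30% = ₹113190
  → ₹125030

Parallel minimum levy:
  Adjusted income: ₹445300 + ₹139200 + ₹50500 + ₹145600 = ₹780600
  Exemption: 20% × (₹780600 − ₹286000) = ₹98920 ≥ ₹75000, so the exemption is fully phased out
  Base: ₹780600 − ₹0 = ₹780600
  ₹780600 × 18% = ₹140508

₹140508 > ₹125030, so the parallel minimum levy is the binding amount.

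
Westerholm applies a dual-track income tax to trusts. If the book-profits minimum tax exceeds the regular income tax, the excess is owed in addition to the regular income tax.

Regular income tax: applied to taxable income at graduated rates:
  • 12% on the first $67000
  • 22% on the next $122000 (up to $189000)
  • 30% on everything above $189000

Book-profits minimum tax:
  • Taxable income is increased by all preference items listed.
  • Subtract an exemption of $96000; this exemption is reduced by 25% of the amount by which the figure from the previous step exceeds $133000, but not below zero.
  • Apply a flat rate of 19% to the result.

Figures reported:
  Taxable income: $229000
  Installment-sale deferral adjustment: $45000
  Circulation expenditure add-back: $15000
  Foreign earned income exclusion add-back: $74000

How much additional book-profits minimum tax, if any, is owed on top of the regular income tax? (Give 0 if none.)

Book-profits minimum tax:
  Adjusted income: $229000 + $45000 + $15000 + $74000 = $363000
  Exemption: $96000 − 25% × ($363000 − $133000) = $96000 − $57500 = $38500
  Base: $363000 − $38500 = $324500
  $324500 × 19% = $61655

Regular income tax:
  $67000 × 12% = $8040
  $122000 × 22% = $26840
  $40000 × 30% = $12000
  → $46880

Excess of book-profits minimum tax over regular income tax: $61655 − $46880 = $14775.

$14775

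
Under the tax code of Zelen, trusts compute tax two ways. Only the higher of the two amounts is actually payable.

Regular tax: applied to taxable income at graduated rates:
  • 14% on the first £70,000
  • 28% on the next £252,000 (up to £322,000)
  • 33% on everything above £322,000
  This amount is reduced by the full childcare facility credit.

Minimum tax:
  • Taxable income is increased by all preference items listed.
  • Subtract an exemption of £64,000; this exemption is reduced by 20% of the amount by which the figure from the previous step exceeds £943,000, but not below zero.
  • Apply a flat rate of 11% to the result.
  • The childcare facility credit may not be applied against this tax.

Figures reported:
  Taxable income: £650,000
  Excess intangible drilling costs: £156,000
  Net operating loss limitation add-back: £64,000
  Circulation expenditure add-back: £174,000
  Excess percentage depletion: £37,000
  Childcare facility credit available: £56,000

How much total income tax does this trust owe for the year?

Regular tax:
  £70,000 × 14% = £9,800
  £252,000 × 28% = £70,560
  £328,000 × 33% = £108,240
  → £188,600
  Less childcare facility credit £56,000 → £132,600

Minimum tax:
  Adjusted income: £650,000 + £156,000 + £64,000 + £174,000 + £37,000 = £1,081,000
  Exemption: £64,000 − 20% × (£1,081,000 − £943,000) = £64,000 − £27,600 = £36,400
  Base: £1,081,000 − £36,400 = £1,044,600
  £1,044,600 × 11% = £114,906

£132,600 > £114,906, so the regular tax governs.

£132,600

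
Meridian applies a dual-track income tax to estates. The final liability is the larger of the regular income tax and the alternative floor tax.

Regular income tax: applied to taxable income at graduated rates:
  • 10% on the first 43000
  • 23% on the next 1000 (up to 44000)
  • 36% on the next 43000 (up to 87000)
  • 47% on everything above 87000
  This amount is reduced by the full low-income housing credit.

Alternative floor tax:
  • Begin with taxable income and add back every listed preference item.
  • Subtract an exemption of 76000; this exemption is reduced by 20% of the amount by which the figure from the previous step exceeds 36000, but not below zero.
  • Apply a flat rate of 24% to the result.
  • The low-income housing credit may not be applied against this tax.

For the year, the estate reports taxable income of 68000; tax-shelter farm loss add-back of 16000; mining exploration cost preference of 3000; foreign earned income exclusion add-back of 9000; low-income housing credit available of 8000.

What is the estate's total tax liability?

Regular income tax:
  43000 × 10% = 4300
  1000 × 23% = 230
  24000 × 36% = 8640
  → 13170
  Less low-income housing credit 8000 → 5170

Alternative floor tax:
  Adjusted income: 68000 + 16000 + 3000 + 9000 = 96000
  Exemption: 76000 − 20% × (96000 − 36000) = 76000 − 12000 = 64000
  Base: 96000 − 64000 = 32000
  32000 × 24% = 7680

7680 > 5170, so the alternative floor tax is the binding amount.

7680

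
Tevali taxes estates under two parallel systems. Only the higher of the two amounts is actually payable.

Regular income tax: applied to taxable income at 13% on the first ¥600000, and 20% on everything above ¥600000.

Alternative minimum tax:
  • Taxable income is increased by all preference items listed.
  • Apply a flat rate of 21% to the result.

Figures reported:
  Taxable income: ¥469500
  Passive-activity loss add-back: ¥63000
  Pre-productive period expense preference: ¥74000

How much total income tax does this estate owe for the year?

¥127365

Alternative minimum tax:
  Adjusted income: ¥469500 + ¥63000 + ¥74000 = ¥606500
  ¥606500 × 21% = ¥127365

Regular income tax:
  ¥469500 × 13% = ¥61035

¥127365 > ¥61035, so the alternative minimum tax is the binding amount.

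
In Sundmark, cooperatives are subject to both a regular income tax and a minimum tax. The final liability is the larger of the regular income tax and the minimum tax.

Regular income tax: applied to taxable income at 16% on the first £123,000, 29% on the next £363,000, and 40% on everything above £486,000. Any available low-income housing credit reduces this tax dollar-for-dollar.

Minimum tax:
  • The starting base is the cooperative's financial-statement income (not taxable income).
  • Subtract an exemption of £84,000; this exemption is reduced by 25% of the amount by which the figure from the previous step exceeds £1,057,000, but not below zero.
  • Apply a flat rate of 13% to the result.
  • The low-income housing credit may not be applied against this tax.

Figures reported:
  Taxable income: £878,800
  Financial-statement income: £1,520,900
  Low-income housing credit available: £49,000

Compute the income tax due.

Regular income tax:
  £123,000 × 16% = £19,680
  £363,000 × 29% = £105,270
  £392,800 × 40% = £157,120
  → £282,070
  Less low-income housing credit £49,000 → £233,070

Minimum tax:
  Base (financial-statement income): £1,520,900
  Exemption: 25% × (£1,520,900 − £1,057,000) = £115,975 ≥ £84,000, so the exemption is fully phased out
  Base: £1,520,900 − £0 = £1,520,900
  £1,520,900 × 13% = £197,717

£233,070 > £197,717, so the regular income tax governs.

£233,070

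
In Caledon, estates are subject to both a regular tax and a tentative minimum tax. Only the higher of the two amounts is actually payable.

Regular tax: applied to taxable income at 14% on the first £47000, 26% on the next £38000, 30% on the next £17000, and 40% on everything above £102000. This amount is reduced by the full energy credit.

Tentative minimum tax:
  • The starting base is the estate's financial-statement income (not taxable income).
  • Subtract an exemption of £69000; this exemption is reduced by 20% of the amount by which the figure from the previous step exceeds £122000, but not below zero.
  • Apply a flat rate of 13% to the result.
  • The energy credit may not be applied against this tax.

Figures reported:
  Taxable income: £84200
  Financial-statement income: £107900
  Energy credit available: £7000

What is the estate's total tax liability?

Regular tax:
  £47000 × 14% = £6580
  £37200 × 26% = £9672
  → £16252
  Less energy credit £7000 → £9252

Tentative minimum tax:
  Base (financial-statement income): £107900
  Exemption: £107900 ≤ £122000, so full £69000 applies
  Base: £107900 − £69000 = £38900
  £38900 × 13% = £5057

£9252 > £5057, so the regular tax governs.

£9252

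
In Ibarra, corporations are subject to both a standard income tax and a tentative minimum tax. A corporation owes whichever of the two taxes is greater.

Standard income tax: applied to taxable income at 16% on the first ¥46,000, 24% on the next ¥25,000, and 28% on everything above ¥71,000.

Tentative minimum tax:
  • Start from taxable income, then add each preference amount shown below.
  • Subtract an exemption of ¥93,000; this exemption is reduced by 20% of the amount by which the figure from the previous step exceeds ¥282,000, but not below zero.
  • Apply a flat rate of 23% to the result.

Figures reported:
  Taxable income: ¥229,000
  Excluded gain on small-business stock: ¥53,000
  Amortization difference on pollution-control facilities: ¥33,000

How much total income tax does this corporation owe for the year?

¥57,600

Tentative minimum tax:
  Adjusted income: ¥229,000 + ¥53,000 + ¥33,000 = ¥315,000
  Exemption: ¥93,000 − 20% × (¥315,000 − ¥282,000) = ¥93,000 − ¥6,600 = ¥86,400
  Base: ¥315,000 − ¥86,400 = ¥228,600
  ¥228,600 × 23% = ¥52,578

Standard income tax:
  ¥46,000 × 16% = ¥7,360
  ¥25,000 × 24% = ¥6,000
  ¥158,000 × 28% = ¥44,240
  → ¥57,600

¥57,600 > ¥52,578, so the standard income tax governs.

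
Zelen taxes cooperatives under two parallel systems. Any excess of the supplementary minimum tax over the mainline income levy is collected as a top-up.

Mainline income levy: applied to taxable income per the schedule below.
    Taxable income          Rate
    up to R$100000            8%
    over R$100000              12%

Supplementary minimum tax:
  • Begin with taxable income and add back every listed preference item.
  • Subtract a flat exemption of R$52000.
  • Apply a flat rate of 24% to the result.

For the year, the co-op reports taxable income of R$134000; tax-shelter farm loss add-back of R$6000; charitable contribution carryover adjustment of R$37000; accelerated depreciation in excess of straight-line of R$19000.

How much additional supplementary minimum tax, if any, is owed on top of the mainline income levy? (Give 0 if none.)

Supplementary minimum tax:
  Adjusted income: R$134000 + R$6000 + R$37000 + R$19000 = R$196000
  Less exemption R$52000 → base R$144000
  R$144000 × 24% = R$34560

Mainline income levy:
  R$100000 × 8% = R$8000
  R$34000 × 12% = R$4080
  → R$12080

Excess of supplementary minimum tax over mainline income levy: R$34560 − R$12080 = R$22480.

R$22480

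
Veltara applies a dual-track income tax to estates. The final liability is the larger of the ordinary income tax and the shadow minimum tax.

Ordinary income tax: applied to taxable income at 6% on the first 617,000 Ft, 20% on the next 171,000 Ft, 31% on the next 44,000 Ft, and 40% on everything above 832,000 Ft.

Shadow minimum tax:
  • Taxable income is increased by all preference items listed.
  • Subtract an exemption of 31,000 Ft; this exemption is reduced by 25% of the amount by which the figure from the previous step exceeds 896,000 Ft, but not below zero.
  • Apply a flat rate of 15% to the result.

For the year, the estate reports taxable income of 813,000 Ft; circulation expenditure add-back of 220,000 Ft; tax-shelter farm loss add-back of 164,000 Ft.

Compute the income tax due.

Ordinary income tax:
  617,000 Ft × 6% = 37,020 Ft
  171,000 Ft × 20% = 34,200 Ft
  25,000 Ft × 31% = 7,750 Ft
  → 78,970 Ft

Shadow minimum tax:
  Adjusted income: 813,000 Ft + 220,000 Ft + 164,000 Ft = 1,197,000 Ft
  Exemption: 25% × (1,197,000 Ft − 896,000 Ft) = 75,250 Ft ≥ 31,000 Ft, so the exemption is fully phased out
  Base: 1,197,000 Ft − 0 Ft = 1,197,000 Ft
  1,197,000 Ft × 15% = 179,550 Ft

179,550 Ft > 78,970 Ft, so the shadow minimum tax is the binding amount.

179,550 Ft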